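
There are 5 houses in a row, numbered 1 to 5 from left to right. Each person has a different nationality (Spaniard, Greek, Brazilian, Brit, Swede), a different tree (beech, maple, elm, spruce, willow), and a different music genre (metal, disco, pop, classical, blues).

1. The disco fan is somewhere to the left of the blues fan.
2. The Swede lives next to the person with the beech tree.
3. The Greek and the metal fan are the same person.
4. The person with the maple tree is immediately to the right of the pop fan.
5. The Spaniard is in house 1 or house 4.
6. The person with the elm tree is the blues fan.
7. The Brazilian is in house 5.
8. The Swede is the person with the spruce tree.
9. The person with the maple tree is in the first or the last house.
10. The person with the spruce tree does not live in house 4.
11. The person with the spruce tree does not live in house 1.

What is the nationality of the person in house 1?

By clue 7, the Brazilian is in house 5.
By clue 9, the person with the maple tree is in house 5.
The pop fan is in house 4 (clue 4).
The only music genre still possible for house 5 is classical.
The Spaniard is narrowed to house 1 or 4; consider each.
Placing it in house 1 leads to a contradiction, so it's in house 4.
The Swede is narrowed to house 2 or 3; consider each.
Placing it in house 3 leads to a contradiction, so it's in house 2.
The person with the spruce tree is in house 2 (clue 8).
That leaves willow as the tree for house 4.
Clue 6: the blues fan is in house 3.
The only tree still possible for house 1 is beech.
House 3 tree: only elm fits.
So house 2 gets disco for music genre.
The Greek is in house 1 (clue 3).
The only nationality still possible for house 3 is Brit.
House 1 music genre: only metal fits.
So: house 1 = Greek/beech/metal, house 2 = Swede/spruce/disco, house 3 = Brit/elm/blues, house 4 = Spaniard/willow/pop, house 5 = Brazilian/maple/classical.

Greek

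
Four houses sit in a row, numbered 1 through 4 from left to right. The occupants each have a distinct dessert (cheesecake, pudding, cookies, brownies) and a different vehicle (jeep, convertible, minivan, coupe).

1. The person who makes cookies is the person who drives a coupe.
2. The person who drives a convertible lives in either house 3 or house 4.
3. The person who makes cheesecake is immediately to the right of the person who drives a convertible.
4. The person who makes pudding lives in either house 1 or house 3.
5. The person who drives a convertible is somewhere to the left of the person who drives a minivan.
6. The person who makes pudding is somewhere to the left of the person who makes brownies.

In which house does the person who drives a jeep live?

1

Clue 3 places the person who makes cheesecake in house 4.
Clue 3 places the person who drives a convertible in house 3.
Clue 5: the person who drives a minivan is in house 4.
The person who makes pudding is in house 1 (clue 6).
That leaves cookies as the dessert for house 2.
House 3 dessert: only brownies fits.
By clue 1, the person who drives a coupe is in house 2.
So house 1 gets jeep for vehicle.
So: house 1 = pudding/jeep, house 2 = cookies/coupe, house 3 = brownies/convertible, house 4 = cheesecake/minivan.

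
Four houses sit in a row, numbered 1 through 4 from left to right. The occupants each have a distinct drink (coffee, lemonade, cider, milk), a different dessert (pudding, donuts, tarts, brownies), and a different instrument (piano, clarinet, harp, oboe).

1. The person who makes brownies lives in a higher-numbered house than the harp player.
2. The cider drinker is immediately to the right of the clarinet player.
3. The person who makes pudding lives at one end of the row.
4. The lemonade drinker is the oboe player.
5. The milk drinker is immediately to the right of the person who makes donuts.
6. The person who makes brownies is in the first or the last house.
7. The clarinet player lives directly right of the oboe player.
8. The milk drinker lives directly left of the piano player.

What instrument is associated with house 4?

piano

The person who makes brownies is in house 4 (clue 6).
So house 4 gets piano for instrument.
The milk drinker is in house 3 (clue 8).
That leaves pudding as the dessert for house 1.
The only dessert still possible for house 2 is donuts.
House 3 dessert: only tarts fits.
Clue 2 places the clarinet player in house 3.
By clue 7, the oboe player is in house 2.
House 4's drink must be cider (nothing else left).
That leaves harp as the instrument for house 1.
The lemonade drinker is in house 2 (clue 4).
That leaves coffee as the drink for house 1.
So: house 1 = coffee/pudding/harp, house 2 = lemonade/donuts/oboe, house 3 = milk/tarts/clarinet, house 4 = cider/brownies/piano.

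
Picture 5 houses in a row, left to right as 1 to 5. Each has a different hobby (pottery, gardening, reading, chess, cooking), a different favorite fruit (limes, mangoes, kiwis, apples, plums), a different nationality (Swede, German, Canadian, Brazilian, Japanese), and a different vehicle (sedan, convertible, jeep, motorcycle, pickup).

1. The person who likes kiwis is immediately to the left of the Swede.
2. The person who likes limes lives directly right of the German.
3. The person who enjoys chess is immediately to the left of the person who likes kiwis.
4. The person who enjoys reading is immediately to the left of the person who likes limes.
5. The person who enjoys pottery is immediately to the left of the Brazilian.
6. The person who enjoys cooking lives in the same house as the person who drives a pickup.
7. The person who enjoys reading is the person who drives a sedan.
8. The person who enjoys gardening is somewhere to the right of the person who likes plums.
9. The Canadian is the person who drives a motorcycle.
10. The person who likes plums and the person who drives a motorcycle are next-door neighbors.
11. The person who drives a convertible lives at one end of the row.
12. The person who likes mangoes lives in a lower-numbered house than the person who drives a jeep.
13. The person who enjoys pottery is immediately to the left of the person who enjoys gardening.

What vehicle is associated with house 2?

motorcycle

The person who drives a convertible is narrowed to house 1 or 5; consider each.
Placing it in house 1 leads to a contradiction, so it's in house 5.
The only hobby still possible for house 5 is gardening.
Clue 13 places the person who enjoys pottery in house 4.
The Brazilian is in house 5 (clue 5).
House 5 favorite fruit: only apples fits.
The person who enjoys chess is narrowed to house 1 or 2; consider each.
Placing it in house 1 leads to a contradiction, so it's in house 2.
From clue 3, the person who likes kiwis must be in house 3.
From clue 1, the Swede must be in house 4.
So house 4 gets jeep for vehicle.
House 2's vehicle must be motorcycle (nothing else left).
Clue 9: the Canadian is in house 2.
From clue 10, the person who likes plums must be in house 1.
House 4's favorite fruit must be limes (nothing else left).
By clue 2, the German is in house 3.
The person who enjoys reading is in house 3 (clue 4).
Clue 7 places the person who drives a sedan in house 3.
So house 1 gets cooking for hobby.
House 2 favorite fruit: only mangoes fits.
House 1 nationality: only Japanese fits.
The only vehicle still possible for house 1 is pickup.
So: house 1 = cooking/plums/Japanese/pickup, house 2 = chess/mangoes/Canadian/motorcycle, house 3 = reading/kiwis/German/sedan, house 4 = pottery/limes/Swede/jeep, house 5 = gardening/apples/Brazilian/convertible.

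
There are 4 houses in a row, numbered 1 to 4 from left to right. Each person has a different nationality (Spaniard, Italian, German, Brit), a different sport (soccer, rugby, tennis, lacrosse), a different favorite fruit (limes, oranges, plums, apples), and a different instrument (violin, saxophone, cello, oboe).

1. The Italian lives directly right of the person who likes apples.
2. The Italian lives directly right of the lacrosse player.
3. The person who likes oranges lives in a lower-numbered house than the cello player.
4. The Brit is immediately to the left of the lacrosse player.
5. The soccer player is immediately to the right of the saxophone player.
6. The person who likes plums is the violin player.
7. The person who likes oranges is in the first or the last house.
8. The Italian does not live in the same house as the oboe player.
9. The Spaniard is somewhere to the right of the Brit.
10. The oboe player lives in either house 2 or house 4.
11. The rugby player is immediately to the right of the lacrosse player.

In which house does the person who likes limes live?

2

Clue 7: the person who likes oranges is in house 1.
House 1 sport: only tennis fits.
That leaves saxophone as the instrument for house 1.
The soccer player is in house 2 (clue 5).
That leaves lacrosse as the sport for house 3.
House 4's sport must be rugby (nothing else left).
Clue 2 places the Italian in house 4.
The Brit is in house 2 (clue 4).
Clue 8: the oboe player is in house 2.
So house 1 gets German for nationality.
House 3 nationality: only Spaniard fits.
Clue 1: the person who likes apples is in house 3.
House 2 favorite fruit: only limes fits.
The only favorite fruit still possible for house 4 is plums.
The violin player is in house 4 (clue 6).
So house 3 gets cello for instrument.
So: house 1 = German/tennis/oranges/saxophone, house 2 = Brit/soccer/limes/oboe, house 3 = Spaniard/lacrosse/apples/cello, house 4 = Italian/rugby/plums/violin.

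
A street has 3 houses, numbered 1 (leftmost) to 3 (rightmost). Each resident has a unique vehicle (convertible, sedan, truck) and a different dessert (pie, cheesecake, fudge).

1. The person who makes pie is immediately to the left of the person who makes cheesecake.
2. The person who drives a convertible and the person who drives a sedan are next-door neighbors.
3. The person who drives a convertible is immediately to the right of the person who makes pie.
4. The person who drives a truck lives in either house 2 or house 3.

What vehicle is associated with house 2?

The only vehicle still possible for house 1 is sedan.
By clue 2, the person who drives a convertible is in house 2.
The person who makes pie is in house 1 (clue 3).
So house 3 gets truck for vehicle.
From clue 1, the person who makes cheesecake must be in house 2.
House 3 dessert: only fudge fits.
So: house 1 = sedan/pie, house 2 = convertible/cheesecake, house 3 = truck/fudge.

convertible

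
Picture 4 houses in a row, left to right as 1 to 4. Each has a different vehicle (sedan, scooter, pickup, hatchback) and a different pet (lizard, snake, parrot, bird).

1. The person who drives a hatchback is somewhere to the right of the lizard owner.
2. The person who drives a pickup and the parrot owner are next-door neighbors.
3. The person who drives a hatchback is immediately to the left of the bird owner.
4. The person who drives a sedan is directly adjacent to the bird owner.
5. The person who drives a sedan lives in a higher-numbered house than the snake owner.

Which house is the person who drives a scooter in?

The person who drives a hatchback is narrowed to house 2 or 3; consider each.
Placing it in house 3 leads to a contradiction, so it's in house 2.
From clue 1, the lizard owner must be in house 1.
The bird owner is in house 3 (clue 3).
House 4's pet must be parrot (nothing else left).
From clue 2, the person who drives a pickup must be in house 3.
House 1's vehicle must be scooter (nothing else left).
So house 4 gets sedan for vehicle.
House 2's pet must be snake (nothing else left).
So: house 1 = scooter/lizard, house 2 = hatchback/snake, house 3 = pickup/bird, house 4 = sedan/parrot.

1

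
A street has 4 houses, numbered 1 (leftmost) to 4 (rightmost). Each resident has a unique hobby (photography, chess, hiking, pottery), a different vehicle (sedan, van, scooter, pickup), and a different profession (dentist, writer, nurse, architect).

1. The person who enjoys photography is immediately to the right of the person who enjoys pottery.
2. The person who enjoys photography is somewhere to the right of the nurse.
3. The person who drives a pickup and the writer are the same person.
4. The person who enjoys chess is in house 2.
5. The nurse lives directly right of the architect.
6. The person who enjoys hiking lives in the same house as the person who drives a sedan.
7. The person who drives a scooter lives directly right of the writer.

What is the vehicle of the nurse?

Clue 4 places the person who enjoys chess in house 2.
So house 4 gets dentist for profession.
Clue 1 places the person who enjoys photography in house 4.
From clue 1, the person who enjoys pottery must be in house 3.
House 1 hobby: only hiking fits.
By clue 6, the person who drives a sedan is in house 1.
That leaves architect as the profession for house 1.
Clue 5 places the nurse in house 2.
That leaves writer as the profession for house 3.
Clue 3: the person who drives a pickup is in house 3.
Clue 7 places the person who drives a scooter in house 4.
House 2 vehicle: only van fits.
So: house 1 = hiking/sedan/architect, house 2 = chess/van/nurse, house 3 = pottery/pickup/writer, house 4 = photography/scooter/dentist.

van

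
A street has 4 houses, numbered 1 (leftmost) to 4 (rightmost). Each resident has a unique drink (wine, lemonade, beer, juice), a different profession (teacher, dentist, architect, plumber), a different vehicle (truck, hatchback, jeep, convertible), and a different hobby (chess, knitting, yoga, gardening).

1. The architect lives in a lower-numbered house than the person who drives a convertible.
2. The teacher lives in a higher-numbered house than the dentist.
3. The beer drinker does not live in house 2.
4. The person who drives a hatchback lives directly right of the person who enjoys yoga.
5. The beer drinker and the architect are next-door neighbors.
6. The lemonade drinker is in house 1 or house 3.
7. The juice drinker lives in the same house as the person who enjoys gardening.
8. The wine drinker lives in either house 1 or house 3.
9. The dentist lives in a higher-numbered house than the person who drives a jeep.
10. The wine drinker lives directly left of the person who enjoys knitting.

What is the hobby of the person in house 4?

House 2's drink must be juice (nothing else left).
The only drink still possible for house 4 is beer.
The only profession still possible for house 1 is plumber.
So house 4 gets teacher for profession.
From clue 5, the architect must be in house 3.
From clue 7, the person who enjoys gardening must be in house 2.
The only profession still possible for house 2 is dentist.
The person who drives a convertible is in house 4 (clue 1).
Clue 9: the person who drives a jeep is in house 1.
Clue 10: the wine drinker is in house 3.
That leaves lemonade as the drink for house 1.
House 3's vehicle must be truck (nothing else left).
That leaves knitting as the hobby for house 4.
Clue 4 places the person who enjoys yoga in house 1.
House 2's vehicle must be hatchback (nothing else left).
That leaves chess as the hobby for house 3.
So: house 1 = lemonade/plumber/jeep/yoga, house 2 = juice/dentist/hatchback/gardening, house 3 = wine/architect/truck/chess, house 4 = beer/teacher/convertible/knitting.

knitting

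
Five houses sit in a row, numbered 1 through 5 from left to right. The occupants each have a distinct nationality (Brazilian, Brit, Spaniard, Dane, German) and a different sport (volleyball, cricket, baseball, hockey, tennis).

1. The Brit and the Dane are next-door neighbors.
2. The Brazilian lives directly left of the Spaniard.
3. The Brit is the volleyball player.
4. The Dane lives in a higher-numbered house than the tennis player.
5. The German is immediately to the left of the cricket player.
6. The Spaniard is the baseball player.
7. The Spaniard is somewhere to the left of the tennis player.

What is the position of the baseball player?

House 1 sport: only hockey fits.
The Brazilian is narrowed to house 1 or 2; consider each.
Placing it in house 2 leads to a contradiction, so it's in house 1.
From clue 2, the Spaniard must be in house 2.
From clue 6, the baseball player must be in house 2.
The Dane is narrowed to house 4 or 5; consider each.
Placing it in house 5 leads to a contradiction, so it's in house 4.
Clue 4: the tennis player is in house 3.
So house 3 gets German for nationality.
The only nationality still possible for house 5 is Brit.
House 4's sport must be cricket (nothing else left).
House 5's sport must be volleyball (nothing else left).
So: house 1 = Brazilian/hockey, house 2 = Spaniard/baseball, house 3 = German/tennis, house 4 = Dane/cricket, house 5 = Brit/volleyball.

2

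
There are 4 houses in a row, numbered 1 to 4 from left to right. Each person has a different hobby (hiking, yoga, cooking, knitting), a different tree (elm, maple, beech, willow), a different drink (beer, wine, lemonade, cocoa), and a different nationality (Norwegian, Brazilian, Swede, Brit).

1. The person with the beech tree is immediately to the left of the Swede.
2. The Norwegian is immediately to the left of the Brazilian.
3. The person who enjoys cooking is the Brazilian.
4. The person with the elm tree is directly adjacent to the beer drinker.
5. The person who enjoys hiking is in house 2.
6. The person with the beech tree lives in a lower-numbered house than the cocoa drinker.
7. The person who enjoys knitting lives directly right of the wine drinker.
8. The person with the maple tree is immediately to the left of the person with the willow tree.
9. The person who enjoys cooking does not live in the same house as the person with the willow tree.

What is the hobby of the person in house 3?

knitting

From clue 5, the person who enjoys hiking must be in house 2.
House 1 hobby: only yoga fits.
House 1's nationality must be Brit (nothing else left).
The person who enjoys cooking is narrowed to house 3 or 4; consider each.
Placing it in house 3 leads to a contradiction, so it's in house 4.
From clue 3, the Brazilian must be in house 4.
House 3 hobby: only knitting fits.
House 4 tree: only elm fits.
Clue 2: the Norwegian is in house 3.
Clue 4: the beer drinker is in house 3.
By clue 7, the wine drinker is in house 2.
That leaves willow as the tree for house 3.
House 1 drink: only lemonade fits.
House 4's drink must be cocoa (nothing else left).
House 2's nationality must be Swede (nothing else left).
From clue 1, the person with the beech tree must be in house 1.
Clue 8: the person with the maple tree is in house 2.
So: house 1 = yoga/beech/lemonade/Brit, house 2 = hiking/maple/wine/Swede, house 3 = knitting/willow/beer/Norwegian, house 4 = cooking/elm/cocoa/Brazilian.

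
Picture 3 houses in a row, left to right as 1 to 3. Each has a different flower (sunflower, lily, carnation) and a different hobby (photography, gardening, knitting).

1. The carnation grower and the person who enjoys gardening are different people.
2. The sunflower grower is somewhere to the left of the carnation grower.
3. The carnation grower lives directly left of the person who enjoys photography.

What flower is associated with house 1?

From clue 3, the carnation grower must be in house 2.
The person who enjoys photography is in house 3 (clue 3).
House 3's flower must be lily (nothing else left).
By clue 1, the person who enjoys gardening is in house 1.
So house 1 gets sunflower for flower.
That leaves knitting as the hobby for house 2.
So: house 1 = sunflower/gardening, house 2 = carnation/knitting, house 3 = lily/photography.

sunflower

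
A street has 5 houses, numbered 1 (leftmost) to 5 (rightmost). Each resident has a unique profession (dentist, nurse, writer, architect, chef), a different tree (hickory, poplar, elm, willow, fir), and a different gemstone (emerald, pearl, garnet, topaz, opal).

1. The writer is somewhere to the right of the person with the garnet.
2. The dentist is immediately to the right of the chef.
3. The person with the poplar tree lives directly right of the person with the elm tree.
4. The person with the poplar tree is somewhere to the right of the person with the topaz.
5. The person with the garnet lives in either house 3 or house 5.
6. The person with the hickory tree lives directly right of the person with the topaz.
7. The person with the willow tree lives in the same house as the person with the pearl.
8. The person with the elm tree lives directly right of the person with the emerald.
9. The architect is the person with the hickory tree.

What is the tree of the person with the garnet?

elm

Clue 5: the person with the garnet is in house 3.
The architect is narrowed to house 2 or 3; consider each.
Placing it in house 3 leads to a contradiction, so it's in house 2.
By clue 9, the person with the hickory tree is in house 2.
So house 3 gets elm for tree.
Clue 6: the person with the topaz is in house 1.
From clue 8, the person with the emerald must be in house 2.
House 1 profession: only nurse fits.
The only profession still possible for house 3 is chef.
House 4's tree must be poplar (nothing else left).
The dentist is in house 4 (clue 2).
Clue 7: the person with the willow tree is in house 5.
The person with the pearl is in house 5 (clue 7).
That leaves writer as the profession for house 5.
That leaves fir as the tree for house 1.
That leaves opal as the gemstone for house 4.
So: house 1 = nurse/fir/topaz, house 2 = architect/hickory/emerald, house 3 = chef/elm/garnet, house 4 = dentist/poplar/opal, house 5 = writer/willow/pearl.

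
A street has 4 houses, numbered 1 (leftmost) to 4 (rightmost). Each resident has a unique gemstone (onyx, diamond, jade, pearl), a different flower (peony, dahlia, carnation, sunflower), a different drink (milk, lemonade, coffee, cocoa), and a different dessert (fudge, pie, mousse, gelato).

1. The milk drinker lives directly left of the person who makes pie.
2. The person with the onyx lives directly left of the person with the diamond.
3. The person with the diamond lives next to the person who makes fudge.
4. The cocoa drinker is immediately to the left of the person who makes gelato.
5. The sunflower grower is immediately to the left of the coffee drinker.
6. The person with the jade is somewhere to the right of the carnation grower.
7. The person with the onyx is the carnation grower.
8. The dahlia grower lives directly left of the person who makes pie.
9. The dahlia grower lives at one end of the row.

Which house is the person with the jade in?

4

Clue 9: the dahlia grower is in house 1.
House 4's flower must be peony (nothing else left).
From clue 8, the person who makes pie must be in house 2.
So house 1 gets pearl for gemstone.
By clue 1, the milk drinker is in house 1.
The only gemstone still possible for house 2 is onyx.
House 1 dessert: only mousse fits.
By clue 2, the person with the diamond is in house 3.
Clue 3: the person who makes fudge is in house 4.
From clue 7, the carnation grower must be in house 2.
That leaves jade as the gemstone for house 4.
House 3 flower: only sunflower fits.
So house 3 gets gelato for dessert.
By clue 4, the cocoa drinker is in house 2.
Clue 5: the coffee drinker is in house 4.
That leaves lemonade as the drink for house 3.
So: house 1 = pearl/dahlia/milk/mousse, house 2 = onyx/carnation/cocoa/pie, house 3 = diamond/sunflower/lemonade/gelato, house 4 = jade/peony/coffee/fudge.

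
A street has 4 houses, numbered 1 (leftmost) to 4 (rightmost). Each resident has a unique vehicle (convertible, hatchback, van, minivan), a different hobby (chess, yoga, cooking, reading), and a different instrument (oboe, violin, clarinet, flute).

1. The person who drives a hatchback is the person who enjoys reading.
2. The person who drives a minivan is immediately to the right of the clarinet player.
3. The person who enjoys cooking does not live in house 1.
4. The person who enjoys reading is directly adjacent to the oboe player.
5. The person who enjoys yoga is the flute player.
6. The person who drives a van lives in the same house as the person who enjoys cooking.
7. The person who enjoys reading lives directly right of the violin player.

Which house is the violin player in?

2

House 1's vehicle must be convertible (nothing else left).
The person who drives a hatchback is narrowed to house 2 or 3 or 4; consider each.
Placing it in house 2 and house 4 leads to a contradiction, so it's in house 3.
From clue 1, the person who enjoys reading must be in house 3.
By clue 7, the violin player is in house 2.
So house 1 gets flute for instrument.
House 3 instrument: only clarinet fits.
The only instrument still possible for house 4 is oboe.
Clue 2 places the person who drives a minivan in house 4.
Clue 5: the person who enjoys yoga is in house 1.
That leaves van as the vehicle for house 2.
From clue 6, the person who enjoys cooking must be in house 2.
House 4's hobby must be chess (nothing else left).
So: house 1 = convertible/yoga/flute, house 2 = van/cooking/violin, house 3 = hatchback/reading/clarinet, house 4 = minivan/chess/oboe.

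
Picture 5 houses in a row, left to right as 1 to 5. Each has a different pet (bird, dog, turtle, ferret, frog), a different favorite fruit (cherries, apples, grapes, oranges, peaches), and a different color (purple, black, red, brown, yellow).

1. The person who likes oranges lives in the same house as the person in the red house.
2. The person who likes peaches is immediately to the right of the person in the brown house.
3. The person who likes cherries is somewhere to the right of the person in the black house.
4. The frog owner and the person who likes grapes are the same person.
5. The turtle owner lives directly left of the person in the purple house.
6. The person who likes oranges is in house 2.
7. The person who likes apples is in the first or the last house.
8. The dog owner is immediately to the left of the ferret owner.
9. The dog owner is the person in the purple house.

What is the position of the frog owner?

Clue 6 places the person who likes oranges in house 2.
The person in the red house is in house 2 (clue 1).
House 5's color must be yellow (nothing else left).
That leaves black as the color for house 1.
The dog owner is narrowed to house 3 or 4; consider each.
Placing it in house 3 leads to a contradiction, so it's in house 4.
The ferret owner is in house 5 (clue 8).
Clue 9 places the person in the purple house in house 4.
House 3's color must be brown (nothing else left).
By clue 2, the person who likes peaches is in house 4.
From clue 5, the turtle owner must be in house 3.
That leaves frog as the pet for house 1.
House 2's pet must be bird (nothing else left).
By clue 4, the person who likes grapes is in house 1.
House 3's favorite fruit must be cherries (nothing else left).
So house 5 gets apples for favorite fruit.
So: house 1 = frog/grapes/black, house 2 = bird/oranges/red, house 3 = turtle/cherries/brown, house 4 = dog/peaches/purple, house 5 = ferret/apples/yellow.

1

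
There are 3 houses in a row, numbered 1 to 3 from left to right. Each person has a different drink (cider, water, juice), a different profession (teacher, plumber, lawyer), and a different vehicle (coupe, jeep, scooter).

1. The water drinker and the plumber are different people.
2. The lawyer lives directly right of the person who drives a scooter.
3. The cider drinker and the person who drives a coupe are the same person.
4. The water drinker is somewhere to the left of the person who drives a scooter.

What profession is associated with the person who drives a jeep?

By clue 4, the water drinker is in house 1.
From clue 4, the person who drives a scooter must be in house 2.
The lawyer is in house 3 (clue 2).
Clue 3 places the cider drinker in house 3.
The person who drives a coupe is in house 3 (clue 3).
House 2's drink must be juice (nothing else left).
House 1's profession must be teacher (nothing else left).
So house 2 gets plumber for profession.
The only vehicle still possible for house 1 is jeep.
So: house 1 = water/teacher/jeep, house 2 = juice/plumber/scooter, house 3 = cider/lawyer/coupe.

teacher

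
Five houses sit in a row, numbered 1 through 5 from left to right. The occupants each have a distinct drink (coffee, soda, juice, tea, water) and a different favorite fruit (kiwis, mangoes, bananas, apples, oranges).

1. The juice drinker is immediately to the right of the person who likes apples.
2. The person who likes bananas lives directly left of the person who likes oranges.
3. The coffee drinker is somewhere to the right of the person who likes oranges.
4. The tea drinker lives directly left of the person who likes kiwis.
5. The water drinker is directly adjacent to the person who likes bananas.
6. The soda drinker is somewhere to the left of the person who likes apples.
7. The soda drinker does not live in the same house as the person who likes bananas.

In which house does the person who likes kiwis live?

The coffee drinker is narrowed to house 3 or 4 or 5; consider each.
Placing it in house 3 and house 4 leads to a contradiction, so it's in house 5.
The juice drinker is narrowed to house 3 or 4; consider each.
Placing it in house 4 leads to a contradiction, so it's in house 3.
Clue 1 places the person who likes apples in house 2.
The soda drinker is in house 1 (clue 6).
So house 1 gets mangoes for favorite fruit.
That leaves kiwis as the favorite fruit for house 5.
Clue 2: the person who likes oranges is in house 4.
Clue 4 places the tea drinker in house 4.
The only drink still possible for house 2 is water.
That leaves bananas as the favorite fruit for house 3.
So: house 1 = soda/mangoes, house 2 = water/apples, house 3 = juice/bananas, house 4 = tea/oranges, house 5 = coffee/kiwis.

5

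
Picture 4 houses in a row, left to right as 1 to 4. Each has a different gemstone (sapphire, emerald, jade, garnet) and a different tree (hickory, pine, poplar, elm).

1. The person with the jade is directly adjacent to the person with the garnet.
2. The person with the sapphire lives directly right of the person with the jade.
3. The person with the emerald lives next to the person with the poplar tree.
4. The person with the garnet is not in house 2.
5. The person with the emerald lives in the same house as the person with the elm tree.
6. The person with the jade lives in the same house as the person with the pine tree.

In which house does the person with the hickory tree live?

1

The person with the jade is narrowed to house 2 or 3; consider each.
Placing it in house 3 leads to a contradiction, so it's in house 2.
Clue 2 places the person with the sapphire in house 3.
The person with the pine tree is in house 2 (clue 6).
The only gemstone still possible for house 1 is garnet.
That leaves emerald as the gemstone for house 4.
By clue 3, the person with the poplar tree is in house 3.
Clue 5 places the person with the elm tree in house 4.
So house 1 gets hickory for tree.
So: house 1 = garnet/hickory, house 2 = jade/pine, house 3 = sapphire/poplar, house 4 = emerald/elm.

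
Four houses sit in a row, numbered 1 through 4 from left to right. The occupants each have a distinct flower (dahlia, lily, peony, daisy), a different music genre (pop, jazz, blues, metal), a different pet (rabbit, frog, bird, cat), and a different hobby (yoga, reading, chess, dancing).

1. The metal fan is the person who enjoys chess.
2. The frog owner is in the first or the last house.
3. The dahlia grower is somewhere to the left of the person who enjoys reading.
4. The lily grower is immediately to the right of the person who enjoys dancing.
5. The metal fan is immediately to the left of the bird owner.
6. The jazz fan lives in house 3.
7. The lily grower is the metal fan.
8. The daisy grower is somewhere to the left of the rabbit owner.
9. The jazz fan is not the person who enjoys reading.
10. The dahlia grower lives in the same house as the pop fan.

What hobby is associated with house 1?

dancing

Clue 6: the jazz fan is in house 3.
The only flower still possible for house 4 is peony.
So house 2 gets metal for music genre.
The only music genre still possible for house 4 is blues.
Clue 1 places the person who enjoys chess in house 2.
Clue 5 places the bird owner in house 3.
Clue 7: the lily grower is in house 2.
Clue 10: the dahlia grower is in house 1.
House 3's flower must be daisy (nothing else left).
The only music genre still possible for house 1 is pop.
So house 1 gets dancing for hobby.
The only hobby still possible for house 3 is yoga.
That leaves reading as the hobby for house 4.
Clue 8 places the rabbit owner in house 4.
So house 1 gets frog for pet.
So house 2 gets cat for pet.
So: house 1 = dahlia/pop/frog/dancing, house 2 = lily/metal/cat/chess, house 3 = daisy/jazz/bird/yoga, house 4 = peony/blues/rabbit/reading.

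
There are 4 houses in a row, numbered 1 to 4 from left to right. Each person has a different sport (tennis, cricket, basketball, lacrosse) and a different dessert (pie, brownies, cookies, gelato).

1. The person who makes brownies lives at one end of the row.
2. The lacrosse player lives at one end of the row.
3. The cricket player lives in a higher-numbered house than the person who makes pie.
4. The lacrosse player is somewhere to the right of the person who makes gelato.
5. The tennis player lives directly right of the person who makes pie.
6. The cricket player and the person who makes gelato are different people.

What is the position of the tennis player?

2

Clue 4 places the lacrosse player in house 4.
House 1 sport: only basketball fits.
The cricket player is narrowed to house 2 or 3; consider each.
Placing it in house 2 leads to a contradiction, so it's in house 3.
The only sport still possible for house 2 is tennis.
House 3 dessert: only cookies fits.
House 4's dessert must be brownies (nothing else left).
The person who makes pie is in house 1 (clue 5).
The only dessert still possible for house 2 is gelato.
So: house 1 = basketball/pie, house 2 = tennis/gelato, house 3 = cricket/cookies, house 4 = lacrosse/brownies.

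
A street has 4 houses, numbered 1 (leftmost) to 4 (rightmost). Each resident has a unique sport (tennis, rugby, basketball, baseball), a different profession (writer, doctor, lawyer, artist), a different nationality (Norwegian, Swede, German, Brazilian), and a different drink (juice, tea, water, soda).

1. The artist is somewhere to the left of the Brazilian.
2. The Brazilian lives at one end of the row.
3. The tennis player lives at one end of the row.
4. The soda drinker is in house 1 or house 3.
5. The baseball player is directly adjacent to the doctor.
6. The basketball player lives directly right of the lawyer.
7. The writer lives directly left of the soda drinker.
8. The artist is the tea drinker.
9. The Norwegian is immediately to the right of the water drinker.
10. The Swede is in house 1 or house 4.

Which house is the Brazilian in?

From clue 2, the Brazilian must be in house 4.
Clue 7 places the writer in house 2.
The soda drinker is in house 3 (clue 7).
House 4's profession must be doctor (nothing else left).
House 4 drink: only juice fits.
Clue 5 places the baseball player in house 3.
Clue 8 places the artist in house 1.
Clue 8: the tea drinker is in house 1.
The only profession still possible for house 3 is lawyer.
House 1's nationality must be Swede (nothing else left).
So house 2 gets water for drink.
By clue 6, the basketball player is in house 4.
The Norwegian is in house 3 (clue 9).
So house 2 gets rugby for sport.
The only nationality still possible for house 2 is German.
House 1 sport: only tennis fits.
So: house 1 = tennis/artist/Swede/tea, house 2 = rugby/writer/German/water, house 3 = baseball/lawyer/Norwegian/soda, house 4 = basketball/doctor/Brazilian/juice.

4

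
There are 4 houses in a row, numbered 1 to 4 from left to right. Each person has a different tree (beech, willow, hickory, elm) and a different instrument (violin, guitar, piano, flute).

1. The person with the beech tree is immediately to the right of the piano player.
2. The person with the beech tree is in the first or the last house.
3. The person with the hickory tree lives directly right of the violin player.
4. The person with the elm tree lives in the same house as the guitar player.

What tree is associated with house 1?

By clue 2, the person with the beech tree is in house 4.
The piano player is in house 3 (clue 1).
So house 4 gets flute for instrument.
The person with the elm tree is narrowed to house 1 or 2; consider each.
Placing it in house 2 leads to a contradiction, so it's in house 1.
Clue 4: the guitar player is in house 1.
The only instrument still possible for house 2 is violin.
From clue 3, the person with the hickory tree must be in house 3.
That leaves willow as the tree for house 2.
So: house 1 = elm/guitar, house 2 = willow/violin, house 3 = hickory/piano, house 4 = beech/flute.

elm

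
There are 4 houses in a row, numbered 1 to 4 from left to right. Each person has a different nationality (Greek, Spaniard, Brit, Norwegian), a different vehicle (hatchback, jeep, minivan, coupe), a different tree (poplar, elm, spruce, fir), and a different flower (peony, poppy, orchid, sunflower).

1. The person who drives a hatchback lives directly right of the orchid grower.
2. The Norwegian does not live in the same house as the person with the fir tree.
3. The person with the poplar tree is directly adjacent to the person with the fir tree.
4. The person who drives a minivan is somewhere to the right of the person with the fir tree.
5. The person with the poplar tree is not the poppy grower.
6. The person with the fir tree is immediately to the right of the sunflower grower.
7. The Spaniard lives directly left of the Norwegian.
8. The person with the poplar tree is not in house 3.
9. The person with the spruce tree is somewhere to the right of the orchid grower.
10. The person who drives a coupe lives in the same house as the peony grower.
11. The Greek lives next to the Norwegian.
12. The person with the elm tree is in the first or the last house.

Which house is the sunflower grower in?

2

The person who drives a minivan is narrowed to house 3 or 4; consider each.
Placing it in house 3 leads to a contradiction, so it's in house 4.
That leaves poppy as the flower for house 4.
House 3's flower must be peony (nothing else left).
From clue 10, the person who drives a coupe must be in house 3.
House 1 vehicle: only jeep fits.
House 2's vehicle must be hatchback (nothing else left).
Clue 1: the orchid grower is in house 1.
That leaves sunflower as the flower for house 2.
By clue 6, the person with the fir tree is in house 3.
The person with the poplar tree is in house 2 (clue 3).
That leaves elm as the tree for house 1.
The only tree still possible for house 4 is spruce.
The Greek is narrowed to house 1 or 3; consider each.
Placing it in house 1 leads to a contradiction, so it's in house 3.
House 1's nationality must be Spaniard (nothing else left).
Clue 7 places the Norwegian in house 2.
That leaves Brit as the nationality for house 4.
So: house 1 = Spaniard/jeep/elm/orchid, house 2 = Norwegian/hatchback/poplar/sunflower, house 3 = Greek/coupe/fir/peony, house 4 = Brit/minivan/spruce/poppy.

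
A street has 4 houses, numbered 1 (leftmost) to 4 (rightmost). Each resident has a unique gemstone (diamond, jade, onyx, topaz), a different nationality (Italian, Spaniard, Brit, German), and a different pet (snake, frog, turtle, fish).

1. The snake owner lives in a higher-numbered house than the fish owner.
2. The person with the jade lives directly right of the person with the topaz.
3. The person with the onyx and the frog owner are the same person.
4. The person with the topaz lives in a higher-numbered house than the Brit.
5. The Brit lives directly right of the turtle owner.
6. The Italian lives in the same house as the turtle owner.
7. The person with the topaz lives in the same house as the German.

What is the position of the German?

3

From clue 5, the Brit must be in house 2.
The turtle owner is in house 1 (clue 5).
From clue 6, the Italian must be in house 1.
House 3 nationality: only German fits.
House 4's nationality must be Spaniard (nothing else left).
From clue 4, the person with the topaz must be in house 3.
That leaves diamond as the gemstone for house 1.
The only gemstone still possible for house 2 is onyx.
So house 4 gets jade for gemstone.
The frog owner is in house 2 (clue 3).
House 3's pet must be fish (nothing else left).
House 4's pet must be snake (nothing else left).
So: house 1 = diamond/Italian/turtle, house 2 = onyx/Brit/frog, house 3 = topaz/German/fish, house 4 = jade/Spaniard/snake.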